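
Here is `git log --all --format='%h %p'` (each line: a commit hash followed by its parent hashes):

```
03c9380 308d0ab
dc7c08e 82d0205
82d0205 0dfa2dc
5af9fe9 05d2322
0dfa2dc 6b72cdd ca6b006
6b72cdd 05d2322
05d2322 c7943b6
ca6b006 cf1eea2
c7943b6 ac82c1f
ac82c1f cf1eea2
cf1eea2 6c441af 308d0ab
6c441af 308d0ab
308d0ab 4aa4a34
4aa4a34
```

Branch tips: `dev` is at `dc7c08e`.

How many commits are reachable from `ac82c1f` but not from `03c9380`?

Reachable from ac82c1f: {308d0ab, 4aa4a34, 6c441af, ac82c1f, cf1eea2}.
Reachable from 03c9380: {03c9380, 308d0ab, 4aa4a34}.
In ac82c1f's history but not 03c9380's: {6c441af, ac82c1f, cf1eea2} — 3 commits.

3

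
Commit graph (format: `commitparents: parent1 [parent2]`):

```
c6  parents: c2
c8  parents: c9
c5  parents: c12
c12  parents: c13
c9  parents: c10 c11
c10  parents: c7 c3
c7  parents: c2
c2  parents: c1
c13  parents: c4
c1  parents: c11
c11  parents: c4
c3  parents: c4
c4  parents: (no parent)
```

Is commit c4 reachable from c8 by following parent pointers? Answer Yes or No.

Yes

Ancestors of c8 (commits reachable by following parents): {c1, c10, c11, c2, c3, c4, c7, c8, c9}.
c4 is in that set, so it is an ancestor of c8.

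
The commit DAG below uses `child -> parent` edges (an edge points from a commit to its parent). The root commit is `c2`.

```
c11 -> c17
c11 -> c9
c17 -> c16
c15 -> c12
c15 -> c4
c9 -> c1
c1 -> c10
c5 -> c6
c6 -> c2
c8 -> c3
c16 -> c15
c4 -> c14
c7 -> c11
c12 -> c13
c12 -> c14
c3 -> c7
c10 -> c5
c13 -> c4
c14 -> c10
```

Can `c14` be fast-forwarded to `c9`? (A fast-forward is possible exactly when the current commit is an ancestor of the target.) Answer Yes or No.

No

A fast-forward from c14 to c9 is possible iff c14 is an ancestor of c9.
Ancestors of c9: {c1, c10, c2, c5, c6, c9}.
c14 is not among them, so fast-forward is not possible.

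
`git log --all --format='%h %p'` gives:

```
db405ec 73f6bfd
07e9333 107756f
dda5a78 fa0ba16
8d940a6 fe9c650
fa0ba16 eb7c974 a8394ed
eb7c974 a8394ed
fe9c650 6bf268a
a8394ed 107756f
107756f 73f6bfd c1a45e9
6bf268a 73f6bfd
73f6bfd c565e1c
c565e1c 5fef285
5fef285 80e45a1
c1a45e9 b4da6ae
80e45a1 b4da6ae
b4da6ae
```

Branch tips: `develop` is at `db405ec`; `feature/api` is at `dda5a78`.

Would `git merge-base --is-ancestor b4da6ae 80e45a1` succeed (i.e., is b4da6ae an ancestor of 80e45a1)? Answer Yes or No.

Ancestors of 80e45a1 (commits reachable by following parents): {80e45a1, b4da6ae}.
b4da6ae is in that set, so it is an ancestor of 80e45a1.

Yes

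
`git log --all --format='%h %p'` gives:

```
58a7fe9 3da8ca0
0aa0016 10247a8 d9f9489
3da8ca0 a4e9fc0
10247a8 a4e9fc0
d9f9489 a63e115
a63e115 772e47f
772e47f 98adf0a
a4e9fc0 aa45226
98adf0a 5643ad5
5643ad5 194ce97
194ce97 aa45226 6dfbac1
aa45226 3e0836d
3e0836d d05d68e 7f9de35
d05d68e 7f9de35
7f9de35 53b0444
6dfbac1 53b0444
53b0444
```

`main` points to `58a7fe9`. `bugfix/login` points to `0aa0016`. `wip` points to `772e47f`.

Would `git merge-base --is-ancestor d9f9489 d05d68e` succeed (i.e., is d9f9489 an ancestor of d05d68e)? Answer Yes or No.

Ancestors of d05d68e: {53b0444, 7f9de35, d05d68e}.
d9f9489 is not in that set, so it is not an ancestor of d05d68e.

No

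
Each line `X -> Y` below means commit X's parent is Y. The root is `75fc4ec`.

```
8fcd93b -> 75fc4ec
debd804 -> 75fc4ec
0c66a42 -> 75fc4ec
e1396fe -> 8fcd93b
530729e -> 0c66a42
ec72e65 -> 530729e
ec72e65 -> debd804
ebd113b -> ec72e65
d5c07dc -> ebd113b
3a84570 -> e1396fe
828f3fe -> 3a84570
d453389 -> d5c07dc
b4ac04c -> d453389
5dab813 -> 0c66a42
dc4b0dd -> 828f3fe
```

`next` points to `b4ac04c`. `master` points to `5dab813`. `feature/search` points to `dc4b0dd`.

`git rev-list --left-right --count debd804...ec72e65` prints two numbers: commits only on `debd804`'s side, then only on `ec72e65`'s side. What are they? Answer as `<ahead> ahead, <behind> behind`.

Reachable from debd804: {75fc4ec, debd804}.
Reachable from ec72e65: {0c66a42, 530729e, 75fc4ec, debd804, ec72e65}.
Only in debd804's history (ahead): {} — 0.
Only in ec72e65's history (behind): {0c66a42, 530729e, ec72e65} — 3.

0 ahead, 3 behind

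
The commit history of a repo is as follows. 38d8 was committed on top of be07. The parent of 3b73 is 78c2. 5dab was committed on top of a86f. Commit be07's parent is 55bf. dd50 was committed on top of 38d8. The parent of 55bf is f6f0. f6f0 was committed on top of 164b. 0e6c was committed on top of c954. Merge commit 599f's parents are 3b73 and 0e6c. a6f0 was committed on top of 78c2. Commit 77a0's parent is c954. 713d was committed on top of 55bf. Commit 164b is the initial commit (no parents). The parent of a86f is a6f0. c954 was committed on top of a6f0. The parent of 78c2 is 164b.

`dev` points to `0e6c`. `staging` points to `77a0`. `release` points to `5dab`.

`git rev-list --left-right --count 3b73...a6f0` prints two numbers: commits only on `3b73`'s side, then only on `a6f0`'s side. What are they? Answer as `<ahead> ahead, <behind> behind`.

1 ahead, 1 behind

Reachable from 3b73: {164b, 3b73, 78c2}.
Reachable from a6f0: {164b, 78c2, a6f0}.
Only in 3b73's history (ahead): {3b73} — 1.
Only in a6f0's history (behind): {a6f0} — 1.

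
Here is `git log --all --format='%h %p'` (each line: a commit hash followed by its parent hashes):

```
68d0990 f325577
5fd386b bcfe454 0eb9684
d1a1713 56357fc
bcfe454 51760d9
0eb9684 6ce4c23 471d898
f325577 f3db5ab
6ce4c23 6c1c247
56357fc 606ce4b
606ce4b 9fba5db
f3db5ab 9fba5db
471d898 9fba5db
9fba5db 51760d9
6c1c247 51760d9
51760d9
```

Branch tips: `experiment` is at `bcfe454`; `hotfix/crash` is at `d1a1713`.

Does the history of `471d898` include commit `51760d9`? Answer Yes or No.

Yes

Ancestors of 471d898 (commits reachable by following parents): {471d898, 51760d9, 9fba5db}.
51760d9 is in that set, so it is an ancestor of 471d898.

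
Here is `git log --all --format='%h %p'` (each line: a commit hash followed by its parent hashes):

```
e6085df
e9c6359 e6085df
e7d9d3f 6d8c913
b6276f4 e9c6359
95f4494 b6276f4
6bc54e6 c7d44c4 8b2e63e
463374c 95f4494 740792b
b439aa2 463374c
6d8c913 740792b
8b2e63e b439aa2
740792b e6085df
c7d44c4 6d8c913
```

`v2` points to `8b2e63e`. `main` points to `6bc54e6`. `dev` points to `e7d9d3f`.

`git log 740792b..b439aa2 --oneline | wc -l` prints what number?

5

Reachable from b439aa2: {463374c, 740792b, 95f4494, b439aa2, b6276f4, e6085df, e9c6359}.
Reachable from 740792b: {740792b, e6085df}.
In b439aa2's history but not 740792b's: {463374c, 95f4494, b439aa2, b6276f4, e9c6359} — 5 commits.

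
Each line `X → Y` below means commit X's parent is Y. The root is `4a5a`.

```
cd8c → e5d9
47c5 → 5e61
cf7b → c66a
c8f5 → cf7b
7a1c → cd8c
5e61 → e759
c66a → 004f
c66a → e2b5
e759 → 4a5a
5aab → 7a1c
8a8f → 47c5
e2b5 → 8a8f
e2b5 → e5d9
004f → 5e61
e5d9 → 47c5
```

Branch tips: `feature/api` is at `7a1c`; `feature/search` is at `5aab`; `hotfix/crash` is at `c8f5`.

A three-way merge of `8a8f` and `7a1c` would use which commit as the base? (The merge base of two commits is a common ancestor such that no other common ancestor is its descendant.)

47c5

Ancestors of 8a8f: {47c5, 4a5a, 5e61, 8a8f, e759}.
Ancestors of 7a1c: {47c5, 4a5a, 5e61, 7a1c, cd8c, e5d9, e759}.
Common ancestors: {47c5, 4a5a, 5e61, e759}.
Among these, 47c5 is not an ancestor of any other common ancestor — it is the merge base.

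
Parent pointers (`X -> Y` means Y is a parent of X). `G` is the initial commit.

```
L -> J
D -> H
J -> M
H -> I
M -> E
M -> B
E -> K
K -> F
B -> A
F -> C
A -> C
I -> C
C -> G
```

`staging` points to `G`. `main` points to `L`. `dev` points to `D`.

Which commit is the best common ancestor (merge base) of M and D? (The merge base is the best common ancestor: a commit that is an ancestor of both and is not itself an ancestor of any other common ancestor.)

Ancestors of M: {A, B, C, E, F, G, K, M}.
Ancestors of D: {C, D, G, H, I}.
Common ancestors: {C, G}.
Among these, C is not an ancestor of any other common ancestor — it is the merge base.

C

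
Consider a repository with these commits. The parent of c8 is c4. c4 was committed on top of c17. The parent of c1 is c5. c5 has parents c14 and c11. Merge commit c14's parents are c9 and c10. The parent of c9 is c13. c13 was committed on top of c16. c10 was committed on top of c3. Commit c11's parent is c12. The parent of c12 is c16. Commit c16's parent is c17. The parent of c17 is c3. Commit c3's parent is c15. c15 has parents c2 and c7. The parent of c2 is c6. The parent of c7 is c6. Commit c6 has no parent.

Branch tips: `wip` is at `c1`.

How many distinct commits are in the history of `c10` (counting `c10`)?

6

Walking parent pointers from c10: reachable set = {c10, c15, c2, c3, c6, c7}.
That is 6 commits.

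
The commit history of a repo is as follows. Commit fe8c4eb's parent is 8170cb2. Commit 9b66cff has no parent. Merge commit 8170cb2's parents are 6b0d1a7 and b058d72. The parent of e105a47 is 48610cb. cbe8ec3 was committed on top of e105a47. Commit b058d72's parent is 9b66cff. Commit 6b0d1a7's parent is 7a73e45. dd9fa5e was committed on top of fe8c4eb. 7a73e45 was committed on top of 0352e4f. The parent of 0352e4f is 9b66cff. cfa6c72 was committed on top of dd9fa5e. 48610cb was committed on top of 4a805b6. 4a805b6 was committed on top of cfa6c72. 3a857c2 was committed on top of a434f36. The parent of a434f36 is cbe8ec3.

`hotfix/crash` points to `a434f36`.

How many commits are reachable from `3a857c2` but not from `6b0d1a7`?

Reachable from 3a857c2: {0352e4f, 3a857c2, 48610cb, 4a805b6, 6b0d1a7, 7a73e45, 8170cb2, 9b66cff, a434f36, b058d72, cbe8ec3, cfa6c72, dd9fa5e, e105a47, fe8c4eb}.
Reachable from 6b0d1a7: {0352e4f, 6b0d1a7, 7a73e45, 9b66cff}.
In 3a857c2's history but not 6b0d1a7's: {3a857c2, 48610cb, 4a805b6, 8170cb2, a434f36, b058d72, cbe8ec3, cfa6c72, dd9fa5e, e105a47, fe8c4eb} — 11 commits.

11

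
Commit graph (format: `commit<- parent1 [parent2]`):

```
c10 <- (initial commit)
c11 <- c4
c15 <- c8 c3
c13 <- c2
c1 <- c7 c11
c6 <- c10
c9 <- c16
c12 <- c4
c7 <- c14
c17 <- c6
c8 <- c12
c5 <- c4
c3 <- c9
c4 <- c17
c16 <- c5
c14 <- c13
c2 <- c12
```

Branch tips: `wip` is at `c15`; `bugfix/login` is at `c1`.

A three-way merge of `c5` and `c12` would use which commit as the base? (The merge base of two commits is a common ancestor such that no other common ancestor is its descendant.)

c4

Ancestors of c5: {c10, c17, c4, c5, c6}.
Ancestors of c12: {c10, c12, c17, c4, c6}.
Common ancestors: {c10, c17, c4, c6}.
Among these, c4 is not an ancestor of any other common ancestor — it is the merge base.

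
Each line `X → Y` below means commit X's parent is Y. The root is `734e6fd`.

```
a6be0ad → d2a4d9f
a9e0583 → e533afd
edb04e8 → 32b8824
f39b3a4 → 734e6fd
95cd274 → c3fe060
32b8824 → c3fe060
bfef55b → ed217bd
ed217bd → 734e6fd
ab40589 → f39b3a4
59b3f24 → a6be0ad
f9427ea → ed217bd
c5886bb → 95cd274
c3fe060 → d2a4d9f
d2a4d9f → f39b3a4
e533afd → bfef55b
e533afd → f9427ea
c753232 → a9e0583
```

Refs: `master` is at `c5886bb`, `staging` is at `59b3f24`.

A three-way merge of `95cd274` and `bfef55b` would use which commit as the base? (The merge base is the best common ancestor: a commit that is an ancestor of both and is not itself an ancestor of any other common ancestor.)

734e6fd

Ancestors of 95cd274: {734e6fd, 95cd274, c3fe060, d2a4d9f, f39b3a4}.
Ancestors of bfef55b: {734e6fd, bfef55b, ed217bd}.
Common ancestors: {734e6fd}.
The only common ancestor is 734e6fd, so it is the merge base.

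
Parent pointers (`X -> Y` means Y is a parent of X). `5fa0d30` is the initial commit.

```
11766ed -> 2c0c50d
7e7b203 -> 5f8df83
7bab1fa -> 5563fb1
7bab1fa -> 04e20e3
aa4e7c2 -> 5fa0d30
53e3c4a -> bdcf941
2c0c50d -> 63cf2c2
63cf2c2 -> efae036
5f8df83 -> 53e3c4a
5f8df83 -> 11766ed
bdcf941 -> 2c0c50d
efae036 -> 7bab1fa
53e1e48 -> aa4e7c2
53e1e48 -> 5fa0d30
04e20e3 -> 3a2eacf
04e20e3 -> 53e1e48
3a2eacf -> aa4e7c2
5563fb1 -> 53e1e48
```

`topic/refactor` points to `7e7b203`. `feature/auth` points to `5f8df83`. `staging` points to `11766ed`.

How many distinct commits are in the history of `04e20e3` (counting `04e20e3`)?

Walking parent pointers from 04e20e3: reachable set = {04e20e3, 3a2eacf, 53e1e48, 5fa0d30, aa4e7c2}.
That is 5 commits.

5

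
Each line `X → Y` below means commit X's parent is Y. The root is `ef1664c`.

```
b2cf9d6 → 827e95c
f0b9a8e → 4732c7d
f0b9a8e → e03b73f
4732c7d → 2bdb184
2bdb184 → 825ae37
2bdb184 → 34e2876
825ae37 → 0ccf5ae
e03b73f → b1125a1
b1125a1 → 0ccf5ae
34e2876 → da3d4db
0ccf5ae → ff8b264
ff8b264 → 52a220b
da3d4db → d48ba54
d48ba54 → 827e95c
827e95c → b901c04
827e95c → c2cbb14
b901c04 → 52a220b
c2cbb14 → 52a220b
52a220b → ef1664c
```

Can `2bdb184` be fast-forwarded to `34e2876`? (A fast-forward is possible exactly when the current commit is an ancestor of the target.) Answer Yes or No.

No

A fast-forward from 2bdb184 to 34e2876 is possible iff 2bdb184 is an ancestor of 34e2876.
Ancestors of 34e2876: {34e2876, 52a220b, 827e95c, b901c04, c2cbb14, d48ba54, da3d4db, ef1664c}.
2bdb184 is not among them, so fast-forward is not possible.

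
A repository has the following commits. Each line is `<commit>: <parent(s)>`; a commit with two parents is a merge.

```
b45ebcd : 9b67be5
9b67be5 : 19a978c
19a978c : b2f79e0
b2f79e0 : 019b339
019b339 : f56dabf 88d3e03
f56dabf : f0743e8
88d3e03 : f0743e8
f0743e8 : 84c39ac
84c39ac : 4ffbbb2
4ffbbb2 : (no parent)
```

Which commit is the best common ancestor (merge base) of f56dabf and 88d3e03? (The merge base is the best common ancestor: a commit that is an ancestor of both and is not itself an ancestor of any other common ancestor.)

f0743e8

Ancestors of f56dabf: {4ffbbb2, 84c39ac, f0743e8, f56dabf}.
Ancestors of 88d3e03: {4ffbbb2, 84c39ac, 88d3e03, f0743e8}.
Common ancestors: {4ffbbb2, 84c39ac, f0743e8}.
Among these, f0743e8 is not an ancestor of any other common ancestor — it is the merge base.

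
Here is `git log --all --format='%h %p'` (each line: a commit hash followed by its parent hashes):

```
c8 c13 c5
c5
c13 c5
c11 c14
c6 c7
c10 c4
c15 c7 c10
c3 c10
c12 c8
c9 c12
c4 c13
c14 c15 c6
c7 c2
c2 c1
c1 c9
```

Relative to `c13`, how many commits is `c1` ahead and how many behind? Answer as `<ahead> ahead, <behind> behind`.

Reachable from c1: {c1, c12, c13, c5, c8, c9}.
Reachable from c13: {c13, c5}.
Only in c1's history (ahead): {c1, c12, c8, c9} — 4.
Only in c13's history (behind): {} — 0.

4 ahead, 0 behind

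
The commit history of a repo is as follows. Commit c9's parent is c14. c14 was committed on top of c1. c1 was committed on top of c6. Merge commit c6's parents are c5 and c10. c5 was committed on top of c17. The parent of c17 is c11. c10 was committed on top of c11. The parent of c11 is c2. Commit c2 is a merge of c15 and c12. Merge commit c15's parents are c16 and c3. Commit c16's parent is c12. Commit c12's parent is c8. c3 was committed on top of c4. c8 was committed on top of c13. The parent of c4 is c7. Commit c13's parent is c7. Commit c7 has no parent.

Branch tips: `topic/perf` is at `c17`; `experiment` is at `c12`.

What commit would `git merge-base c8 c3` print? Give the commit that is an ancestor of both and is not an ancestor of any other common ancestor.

c7

Ancestors of c8: {c13, c7, c8}.
Ancestors of c3: {c3, c4, c7}.
Common ancestors: {c7}.
The only common ancestor is c7, so it is the merge base.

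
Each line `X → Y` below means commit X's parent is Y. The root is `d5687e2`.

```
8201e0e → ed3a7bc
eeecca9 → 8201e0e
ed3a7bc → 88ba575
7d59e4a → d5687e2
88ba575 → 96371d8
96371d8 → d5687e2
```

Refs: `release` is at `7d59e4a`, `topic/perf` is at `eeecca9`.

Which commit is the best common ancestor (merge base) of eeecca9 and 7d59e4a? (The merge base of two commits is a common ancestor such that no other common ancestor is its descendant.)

Ancestors of eeecca9: {8201e0e, 88ba575, 96371d8, d5687e2, ed3a7bc, eeecca9}.
Ancestors of 7d59e4a: {7d59e4a, d5687e2}.
Common ancestors: {d5687e2}.
The only common ancestor is d5687e2, so it is the merge base.

d5687e2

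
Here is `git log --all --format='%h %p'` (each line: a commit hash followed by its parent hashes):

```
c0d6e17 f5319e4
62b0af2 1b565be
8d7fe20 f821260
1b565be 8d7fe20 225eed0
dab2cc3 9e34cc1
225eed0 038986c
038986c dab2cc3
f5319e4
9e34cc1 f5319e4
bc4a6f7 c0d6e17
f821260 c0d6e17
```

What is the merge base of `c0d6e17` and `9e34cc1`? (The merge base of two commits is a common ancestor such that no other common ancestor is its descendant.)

f5319e4

Ancestors of c0d6e17: {c0d6e17, f5319e4}.
Ancestors of 9e34cc1: {9e34cc1, f5319e4}.
Common ancestors: {f5319e4}.
The only common ancestor is f5319e4, so it is the merge base.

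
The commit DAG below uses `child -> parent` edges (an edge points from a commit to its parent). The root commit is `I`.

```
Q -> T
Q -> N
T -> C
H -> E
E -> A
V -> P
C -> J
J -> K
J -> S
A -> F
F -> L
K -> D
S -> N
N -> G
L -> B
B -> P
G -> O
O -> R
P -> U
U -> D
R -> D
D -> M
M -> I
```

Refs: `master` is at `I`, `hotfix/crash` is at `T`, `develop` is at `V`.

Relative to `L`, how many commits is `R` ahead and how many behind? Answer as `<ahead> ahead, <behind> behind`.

1 ahead, 4 behind

Reachable from R: {D, I, M, R}.
Reachable from L: {B, D, I, L, M, P, U}.
Only in R's history (ahead): {R} — 1.
Only in L's history (behind): {B, L, P, U} — 4.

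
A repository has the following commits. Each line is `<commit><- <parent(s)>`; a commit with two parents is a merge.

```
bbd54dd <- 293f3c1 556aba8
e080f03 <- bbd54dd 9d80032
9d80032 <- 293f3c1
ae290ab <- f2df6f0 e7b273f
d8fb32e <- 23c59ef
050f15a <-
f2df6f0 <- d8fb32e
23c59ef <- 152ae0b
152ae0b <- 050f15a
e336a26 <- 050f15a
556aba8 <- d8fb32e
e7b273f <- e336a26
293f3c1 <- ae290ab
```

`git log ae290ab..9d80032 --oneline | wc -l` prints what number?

2

Reachable from 9d80032: {050f15a, 152ae0b, 23c59ef, 293f3c1, 9d80032, ae290ab, d8fb32e, e336a26, e7b273f, f2df6f0}.
Reachable from ae290ab: {050f15a, 152ae0b, 23c59ef, ae290ab, d8fb32e, e336a26, e7b273f, f2df6f0}.
In 9d80032's history but not ae290ab's: {293f3c1, 9d80032} — 2 commits.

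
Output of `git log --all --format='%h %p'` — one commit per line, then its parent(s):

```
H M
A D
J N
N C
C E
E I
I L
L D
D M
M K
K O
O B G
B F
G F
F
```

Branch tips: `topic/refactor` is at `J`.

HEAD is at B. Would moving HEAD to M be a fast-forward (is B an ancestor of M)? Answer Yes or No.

Yes

A fast-forward from B to M is possible iff B is an ancestor of M.
Ancestors of M: {B, F, G, K, M, O}.
B is among them, so fast-forward is possible.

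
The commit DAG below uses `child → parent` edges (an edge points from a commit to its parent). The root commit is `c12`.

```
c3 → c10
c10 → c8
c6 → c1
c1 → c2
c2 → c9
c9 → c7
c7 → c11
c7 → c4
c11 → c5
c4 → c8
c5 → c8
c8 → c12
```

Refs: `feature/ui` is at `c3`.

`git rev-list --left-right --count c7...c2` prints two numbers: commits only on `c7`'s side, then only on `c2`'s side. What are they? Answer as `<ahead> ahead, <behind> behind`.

0 ahead, 2 behind

Reachable from c7: {c11, c12, c4, c5, c7, c8}.
Reachable from c2: {c11, c12, c2, c4, c5, c7, c8, c9}.
Only in c7's history (ahead): {} — 0.
Only in c2's history (behind): {c2, c9} — 2.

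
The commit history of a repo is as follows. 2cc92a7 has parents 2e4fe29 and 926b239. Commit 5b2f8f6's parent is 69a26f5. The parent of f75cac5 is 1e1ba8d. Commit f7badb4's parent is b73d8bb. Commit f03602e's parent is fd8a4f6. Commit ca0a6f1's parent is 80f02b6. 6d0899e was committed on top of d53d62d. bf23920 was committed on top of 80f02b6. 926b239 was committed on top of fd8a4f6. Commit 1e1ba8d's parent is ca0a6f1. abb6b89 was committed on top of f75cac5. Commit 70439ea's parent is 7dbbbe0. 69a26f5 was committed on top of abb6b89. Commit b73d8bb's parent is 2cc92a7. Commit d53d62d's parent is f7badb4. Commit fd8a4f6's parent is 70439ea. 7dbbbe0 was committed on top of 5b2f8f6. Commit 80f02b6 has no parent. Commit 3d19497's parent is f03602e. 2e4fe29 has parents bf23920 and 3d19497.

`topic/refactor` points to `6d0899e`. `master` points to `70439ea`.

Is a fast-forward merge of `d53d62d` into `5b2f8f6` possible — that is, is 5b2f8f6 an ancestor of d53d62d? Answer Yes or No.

A fast-forward from 5b2f8f6 to d53d62d is possible iff 5b2f8f6 is an ancestor of d53d62d.
Ancestors of d53d62d: {1e1ba8d, 2cc92a7, 2e4fe29, 3d19497, 5b2f8f6, 69a26f5, 70439ea, 7dbbbe0, 80f02b6, 926b239, abb6b89, b73d8bb, bf23920, ca0a6f1, d53d62d, f03602e, f75cac5, f7badb4, fd8a4f6}.
5b2f8f6 is among them, so fast-forward is possible.

Yes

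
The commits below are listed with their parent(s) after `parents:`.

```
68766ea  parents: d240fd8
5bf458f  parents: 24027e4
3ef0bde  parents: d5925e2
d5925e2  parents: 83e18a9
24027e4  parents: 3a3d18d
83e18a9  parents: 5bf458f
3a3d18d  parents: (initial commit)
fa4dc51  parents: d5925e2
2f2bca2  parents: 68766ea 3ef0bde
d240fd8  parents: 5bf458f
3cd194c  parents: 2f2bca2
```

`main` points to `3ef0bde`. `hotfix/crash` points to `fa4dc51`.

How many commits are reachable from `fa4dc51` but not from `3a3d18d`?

5

Reachable from fa4dc51: {24027e4, 3a3d18d, 5bf458f, 83e18a9, d5925e2, fa4dc51}.
Reachable from 3a3d18d: {3a3d18d}.
In fa4dc51's history but not 3a3d18d's: {24027e4, 5bf458f, 83e18a9, d5925e2, fa4dc51} — 5 commits.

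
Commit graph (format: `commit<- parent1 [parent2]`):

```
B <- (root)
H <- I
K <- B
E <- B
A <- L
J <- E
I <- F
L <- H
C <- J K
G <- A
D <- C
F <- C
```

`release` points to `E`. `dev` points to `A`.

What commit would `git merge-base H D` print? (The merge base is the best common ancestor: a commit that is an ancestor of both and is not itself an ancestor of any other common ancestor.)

Ancestors of H: {B, C, E, F, H, I, J, K}.
Ancestors of D: {B, C, D, E, J, K}.
Common ancestors: {B, C, E, J, K}.
Among these, C is not an ancestor of any other common ancestor — it is the merge base.

C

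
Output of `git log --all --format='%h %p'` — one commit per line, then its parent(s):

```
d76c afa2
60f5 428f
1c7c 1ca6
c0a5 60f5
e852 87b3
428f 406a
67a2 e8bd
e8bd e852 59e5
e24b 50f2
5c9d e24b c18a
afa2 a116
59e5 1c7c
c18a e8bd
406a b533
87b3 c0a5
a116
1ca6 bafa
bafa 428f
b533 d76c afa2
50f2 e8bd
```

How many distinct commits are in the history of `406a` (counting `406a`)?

5

Walking parent pointers from 406a: reachable set = {406a, a116, afa2, b533, d76c}.
That is 5 commits.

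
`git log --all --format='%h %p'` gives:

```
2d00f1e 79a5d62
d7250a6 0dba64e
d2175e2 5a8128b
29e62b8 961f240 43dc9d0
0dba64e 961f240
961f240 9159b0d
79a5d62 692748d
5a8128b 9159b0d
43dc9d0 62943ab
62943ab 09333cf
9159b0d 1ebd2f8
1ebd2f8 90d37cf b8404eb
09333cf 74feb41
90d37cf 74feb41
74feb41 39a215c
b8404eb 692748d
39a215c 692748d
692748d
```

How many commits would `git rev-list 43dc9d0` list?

6

Walking parent pointers from 43dc9d0: reachable set = {09333cf, 39a215c, 43dc9d0, 62943ab, 692748d, 74feb41}.
That is 6 commits.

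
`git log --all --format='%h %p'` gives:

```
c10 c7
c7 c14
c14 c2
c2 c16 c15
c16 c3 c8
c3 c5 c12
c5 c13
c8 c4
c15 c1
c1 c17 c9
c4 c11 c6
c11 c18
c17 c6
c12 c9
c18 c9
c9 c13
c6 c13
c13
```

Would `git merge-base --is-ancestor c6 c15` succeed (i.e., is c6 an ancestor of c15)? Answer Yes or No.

Ancestors of c15 (commits reachable by following parents): {c1, c13, c15, c17, c6, c9}.
c6 is in that set, so it is an ancestor of c15.

Yes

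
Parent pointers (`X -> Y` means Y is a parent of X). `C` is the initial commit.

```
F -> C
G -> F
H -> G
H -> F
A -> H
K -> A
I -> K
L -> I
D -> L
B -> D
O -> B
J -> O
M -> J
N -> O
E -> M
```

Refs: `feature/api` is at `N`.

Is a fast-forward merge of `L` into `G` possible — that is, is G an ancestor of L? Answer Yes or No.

A fast-forward from G to L is possible iff G is an ancestor of L.
Ancestors of L: {A, C, F, G, H, I, K, L}.
G is among them, so fast-forward is possible.

Yes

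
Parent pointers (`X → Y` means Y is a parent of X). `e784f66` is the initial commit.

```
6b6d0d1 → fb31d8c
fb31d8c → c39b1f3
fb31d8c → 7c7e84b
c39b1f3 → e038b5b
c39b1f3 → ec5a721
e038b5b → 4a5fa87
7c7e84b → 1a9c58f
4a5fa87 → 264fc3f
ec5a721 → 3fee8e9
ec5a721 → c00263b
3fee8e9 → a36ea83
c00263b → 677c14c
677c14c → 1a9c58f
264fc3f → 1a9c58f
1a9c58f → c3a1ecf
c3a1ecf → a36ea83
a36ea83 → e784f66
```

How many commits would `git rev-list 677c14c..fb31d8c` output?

9

Reachable from fb31d8c: {1a9c58f, 264fc3f, 3fee8e9, 4a5fa87, 677c14c, 7c7e84b, a36ea83, c00263b, c39b1f3, c3a1ecf, e038b5b, e784f66, ec5a721, fb31d8c}.
Reachable from 677c14c: {1a9c58f, 677c14c, a36ea83, c3a1ecf, e784f66}.
In fb31d8c's history but not 677c14c's: {264fc3f, 3fee8e9, 4a5fa87, 7c7e84b, c00263b, c39b1f3, e038b5b, ec5a721, fb31d8c} — 9 commits.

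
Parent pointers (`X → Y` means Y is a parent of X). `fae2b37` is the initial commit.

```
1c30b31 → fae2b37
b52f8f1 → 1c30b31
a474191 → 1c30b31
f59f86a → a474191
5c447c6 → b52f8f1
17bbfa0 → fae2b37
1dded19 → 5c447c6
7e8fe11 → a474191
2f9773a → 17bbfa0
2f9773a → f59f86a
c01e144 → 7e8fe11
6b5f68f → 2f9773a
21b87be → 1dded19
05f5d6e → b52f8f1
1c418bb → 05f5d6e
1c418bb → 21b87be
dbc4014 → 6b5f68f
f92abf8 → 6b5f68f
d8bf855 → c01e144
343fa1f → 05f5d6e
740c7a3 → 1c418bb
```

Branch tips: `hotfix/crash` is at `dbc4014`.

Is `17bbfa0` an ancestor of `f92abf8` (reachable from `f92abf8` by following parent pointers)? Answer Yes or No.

Ancestors of f92abf8 (commits reachable by following parents): {17bbfa0, 1c30b31, 2f9773a, 6b5f68f, a474191, f59f86a, f92abf8, fae2b37}.
17bbfa0 is in that set, so it is an ancestor of f92abf8.

Yes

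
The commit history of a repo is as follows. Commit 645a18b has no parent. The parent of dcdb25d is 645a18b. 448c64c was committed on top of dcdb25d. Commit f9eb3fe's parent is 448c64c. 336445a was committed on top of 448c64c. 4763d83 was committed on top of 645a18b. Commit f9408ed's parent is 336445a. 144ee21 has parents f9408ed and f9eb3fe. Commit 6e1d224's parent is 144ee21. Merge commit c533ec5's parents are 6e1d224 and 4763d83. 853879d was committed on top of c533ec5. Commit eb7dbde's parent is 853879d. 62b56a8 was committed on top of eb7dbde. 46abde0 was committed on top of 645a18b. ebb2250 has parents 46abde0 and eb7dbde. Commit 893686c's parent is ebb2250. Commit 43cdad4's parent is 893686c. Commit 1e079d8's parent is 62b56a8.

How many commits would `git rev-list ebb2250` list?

14

Walking parent pointers from ebb2250: reachable set = {144ee21, 336445a, 448c64c, 46abde0, 4763d83, 645a18b, 6e1d224, 853879d, c533ec5, dcdb25d, eb7dbde, ebb2250, f9408ed, f9eb3fe}.
That is 14 commits.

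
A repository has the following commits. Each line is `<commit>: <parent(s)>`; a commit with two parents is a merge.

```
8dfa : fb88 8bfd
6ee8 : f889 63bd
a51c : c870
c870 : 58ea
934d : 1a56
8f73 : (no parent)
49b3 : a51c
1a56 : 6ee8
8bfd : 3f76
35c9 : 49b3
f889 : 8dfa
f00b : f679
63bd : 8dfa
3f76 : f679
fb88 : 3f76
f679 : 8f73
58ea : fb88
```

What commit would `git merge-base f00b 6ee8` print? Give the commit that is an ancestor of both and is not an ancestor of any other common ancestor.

f679

Ancestors of f00b: {8f73, f00b, f679}.
Ancestors of 6ee8: {3f76, 63bd, 6ee8, 8bfd, 8dfa, 8f73, f679, f889, fb88}.
Common ancestors: {8f73, f679}.
Among these, f679 is not an ancestor of any other common ancestor — it is the merge base.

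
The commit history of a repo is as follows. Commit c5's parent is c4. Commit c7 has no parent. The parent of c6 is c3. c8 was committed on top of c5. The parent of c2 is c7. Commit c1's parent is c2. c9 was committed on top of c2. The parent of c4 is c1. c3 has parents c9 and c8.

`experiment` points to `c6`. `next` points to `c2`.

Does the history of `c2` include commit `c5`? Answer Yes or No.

No

Ancestors of c2: {c2, c7}.
c5 is not in that set, so it is not an ancestor of c2.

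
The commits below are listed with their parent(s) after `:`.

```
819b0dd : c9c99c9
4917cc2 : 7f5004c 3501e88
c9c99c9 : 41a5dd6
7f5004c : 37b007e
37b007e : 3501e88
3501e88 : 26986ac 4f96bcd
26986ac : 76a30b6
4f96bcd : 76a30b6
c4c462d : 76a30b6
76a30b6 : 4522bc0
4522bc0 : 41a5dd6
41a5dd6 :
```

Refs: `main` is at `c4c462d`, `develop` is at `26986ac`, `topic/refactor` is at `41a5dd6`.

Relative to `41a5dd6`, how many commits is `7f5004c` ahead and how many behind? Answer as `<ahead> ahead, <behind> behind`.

Reachable from 7f5004c: {26986ac, 3501e88, 37b007e, 41a5dd6, 4522bc0, 4f96bcd, 76a30b6, 7f5004c}.
Reachable from 41a5dd6: {41a5dd6}.
Only in 7f5004c's history (ahead): {26986ac, 3501e88, 37b007e, 4522bc0, 4f96bcd, 76a30b6, 7f5004c} — 7.
Only in 41a5dd6's history (behind): {} — 0.

7 ahead, 0 behind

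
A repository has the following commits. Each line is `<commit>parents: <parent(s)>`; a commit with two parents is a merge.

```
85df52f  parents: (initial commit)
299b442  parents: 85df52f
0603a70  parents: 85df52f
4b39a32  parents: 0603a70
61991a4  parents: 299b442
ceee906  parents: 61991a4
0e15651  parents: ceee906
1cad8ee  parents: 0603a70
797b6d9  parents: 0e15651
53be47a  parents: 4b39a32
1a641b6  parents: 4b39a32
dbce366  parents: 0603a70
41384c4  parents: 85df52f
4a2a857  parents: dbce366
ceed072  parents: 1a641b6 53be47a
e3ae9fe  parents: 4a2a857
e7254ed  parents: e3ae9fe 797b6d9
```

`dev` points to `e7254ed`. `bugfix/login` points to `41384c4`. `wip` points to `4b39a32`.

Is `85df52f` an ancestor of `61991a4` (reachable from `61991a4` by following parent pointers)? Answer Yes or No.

Ancestors of 61991a4 (commits reachable by following parents): {299b442, 61991a4, 85df52f}.
85df52f is in that set, so it is an ancestor of 61991a4.

Yes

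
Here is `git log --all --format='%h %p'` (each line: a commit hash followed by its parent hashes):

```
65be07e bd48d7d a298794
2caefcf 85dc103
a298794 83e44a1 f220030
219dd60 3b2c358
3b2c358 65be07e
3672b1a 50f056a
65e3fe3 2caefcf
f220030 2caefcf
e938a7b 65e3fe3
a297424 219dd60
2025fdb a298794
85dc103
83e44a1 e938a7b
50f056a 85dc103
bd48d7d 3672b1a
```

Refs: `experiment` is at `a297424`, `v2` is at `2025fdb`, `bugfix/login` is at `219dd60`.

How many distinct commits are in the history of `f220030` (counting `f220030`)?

Walking parent pointers from f220030: reachable set = {2caefcf, 85dc103, f220030}.
That is 3 commits.

3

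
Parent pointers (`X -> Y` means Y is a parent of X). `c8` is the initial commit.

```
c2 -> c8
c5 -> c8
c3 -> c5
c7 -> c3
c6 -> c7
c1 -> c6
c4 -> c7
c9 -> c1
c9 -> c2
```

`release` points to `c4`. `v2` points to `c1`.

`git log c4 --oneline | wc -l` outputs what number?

5

Walking parent pointers from c4: reachable set = {c3, c4, c5, c7, c8}.
That is 5 commits.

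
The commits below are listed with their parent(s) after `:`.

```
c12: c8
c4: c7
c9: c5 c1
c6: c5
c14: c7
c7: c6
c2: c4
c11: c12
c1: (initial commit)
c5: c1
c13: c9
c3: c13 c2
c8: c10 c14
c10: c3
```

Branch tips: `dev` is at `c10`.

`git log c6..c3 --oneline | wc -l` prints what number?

6

Reachable from c3: {c1, c13, c2, c3, c4, c5, c6, c7, c9}.
Reachable from c6: {c1, c5, c6}.
In c3's history but not c6's: {c13, c2, c3, c4, c7, c9} — 6 commits.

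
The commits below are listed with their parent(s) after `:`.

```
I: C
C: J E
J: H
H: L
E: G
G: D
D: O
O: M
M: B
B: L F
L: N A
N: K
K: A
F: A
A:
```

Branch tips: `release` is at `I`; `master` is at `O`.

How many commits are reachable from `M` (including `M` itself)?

7

Walking parent pointers from M: reachable set = {A, B, F, K, L, M, N}.
That is 7 commits.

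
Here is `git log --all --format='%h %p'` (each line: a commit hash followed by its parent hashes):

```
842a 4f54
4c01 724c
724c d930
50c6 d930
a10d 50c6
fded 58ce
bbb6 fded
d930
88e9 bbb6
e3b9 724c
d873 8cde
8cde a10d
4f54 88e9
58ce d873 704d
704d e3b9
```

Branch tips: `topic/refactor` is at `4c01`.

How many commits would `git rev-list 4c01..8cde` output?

Reachable from 8cde: {50c6, 8cde, a10d, d930}.
Reachable from 4c01: {4c01, 724c, d930}.
In 8cde's history but not 4c01's: {50c6, 8cde, a10d} — 3 commits.

3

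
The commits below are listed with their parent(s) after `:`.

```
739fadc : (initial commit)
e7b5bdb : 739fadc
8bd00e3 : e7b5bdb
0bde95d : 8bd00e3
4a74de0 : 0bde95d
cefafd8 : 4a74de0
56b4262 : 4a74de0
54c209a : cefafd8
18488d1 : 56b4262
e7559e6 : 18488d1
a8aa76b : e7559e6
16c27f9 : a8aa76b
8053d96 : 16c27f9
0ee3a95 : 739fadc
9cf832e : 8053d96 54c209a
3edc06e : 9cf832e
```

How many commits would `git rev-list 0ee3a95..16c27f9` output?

9

Reachable from 16c27f9: {0bde95d, 16c27f9, 18488d1, 4a74de0, 56b4262, 739fadc, 8bd00e3, a8aa76b, e7559e6, e7b5bdb}.
Reachable from 0ee3a95: {0ee3a95, 739fadc}.
In 16c27f9's history but not 0ee3a95's: {0bde95d, 16c27f9, 18488d1, 4a74de0, 56b4262, 8bd00e3, a8aa76b, e7559e6, e7b5bdb} — 9 commits.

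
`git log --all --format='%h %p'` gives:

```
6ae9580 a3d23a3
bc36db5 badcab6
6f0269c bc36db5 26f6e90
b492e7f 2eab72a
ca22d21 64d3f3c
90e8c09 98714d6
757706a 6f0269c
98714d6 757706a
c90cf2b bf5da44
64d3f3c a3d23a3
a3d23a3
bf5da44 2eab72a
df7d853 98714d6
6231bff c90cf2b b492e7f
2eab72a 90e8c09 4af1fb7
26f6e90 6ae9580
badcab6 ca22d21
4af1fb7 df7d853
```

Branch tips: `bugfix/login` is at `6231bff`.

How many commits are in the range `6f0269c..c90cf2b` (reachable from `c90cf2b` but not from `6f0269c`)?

Reachable from c90cf2b: {26f6e90, 2eab72a, 4af1fb7, 64d3f3c, 6ae9580, 6f0269c, 757706a, 90e8c09, 98714d6, a3d23a3, badcab6, bc36db5, bf5da44, c90cf2b, ca22d21, df7d853}.
Reachable from 6f0269c: {26f6e90, 64d3f3c, 6ae9580, 6f0269c, a3d23a3, badcab6, bc36db5, ca22d21}.
In c90cf2b's history but not 6f0269c's: {2eab72a, 4af1fb7, 757706a, 90e8c09, 98714d6, bf5da44, c90cf2b, df7d853} — 8 commits.

8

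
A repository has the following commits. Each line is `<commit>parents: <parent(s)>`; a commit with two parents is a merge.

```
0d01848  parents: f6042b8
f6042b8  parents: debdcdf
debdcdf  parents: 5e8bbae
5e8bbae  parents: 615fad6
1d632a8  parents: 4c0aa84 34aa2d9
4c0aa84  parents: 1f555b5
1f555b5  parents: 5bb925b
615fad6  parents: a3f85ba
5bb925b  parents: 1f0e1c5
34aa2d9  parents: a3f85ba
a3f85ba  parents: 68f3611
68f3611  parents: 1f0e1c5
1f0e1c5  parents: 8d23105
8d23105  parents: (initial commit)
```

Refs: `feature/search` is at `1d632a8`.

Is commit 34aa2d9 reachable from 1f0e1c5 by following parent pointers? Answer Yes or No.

No

Ancestors of 1f0e1c5: {1f0e1c5, 8d23105}.
34aa2d9 is not in that set, so it is not an ancestor of 1f0e1c5.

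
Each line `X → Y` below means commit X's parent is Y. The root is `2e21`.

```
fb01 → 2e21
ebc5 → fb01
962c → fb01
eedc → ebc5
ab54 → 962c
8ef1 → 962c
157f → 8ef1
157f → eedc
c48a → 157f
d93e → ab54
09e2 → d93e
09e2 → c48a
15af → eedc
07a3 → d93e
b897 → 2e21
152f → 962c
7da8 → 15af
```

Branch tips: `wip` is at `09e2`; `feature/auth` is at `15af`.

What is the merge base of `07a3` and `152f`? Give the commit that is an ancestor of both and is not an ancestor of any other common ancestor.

Ancestors of 07a3: {07a3, 2e21, 962c, ab54, d93e, fb01}.
Ancestors of 152f: {152f, 2e21, 962c, fb01}.
Common ancestors: {2e21, 962c, fb01}.
Among these, 962c is not an ancestor of any other common ancestor — it is the merge base.

962c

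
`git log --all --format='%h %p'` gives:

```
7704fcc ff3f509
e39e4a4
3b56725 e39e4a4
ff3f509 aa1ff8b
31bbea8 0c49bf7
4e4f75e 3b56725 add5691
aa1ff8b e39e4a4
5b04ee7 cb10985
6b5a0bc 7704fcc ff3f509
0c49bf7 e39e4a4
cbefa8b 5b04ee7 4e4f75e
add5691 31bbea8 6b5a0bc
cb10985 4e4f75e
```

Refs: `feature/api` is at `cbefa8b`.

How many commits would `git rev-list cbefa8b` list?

13

Walking parent pointers from cbefa8b: reachable set = {0c49bf7, 31bbea8, 3b56725, 4e4f75e, 5b04ee7, 6b5a0bc, 7704fcc, aa1ff8b, add5691, cb10985, cbefa8b, e39e4a4, ff3f509}.
That is 13 commits.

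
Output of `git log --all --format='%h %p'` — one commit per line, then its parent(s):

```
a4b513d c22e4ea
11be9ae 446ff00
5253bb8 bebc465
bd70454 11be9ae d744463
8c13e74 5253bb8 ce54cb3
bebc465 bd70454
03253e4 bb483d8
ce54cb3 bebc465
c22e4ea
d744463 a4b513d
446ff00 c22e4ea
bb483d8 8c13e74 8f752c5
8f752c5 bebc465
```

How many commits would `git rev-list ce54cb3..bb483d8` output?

4

Reachable from bb483d8: {11be9ae, 446ff00, 5253bb8, 8c13e74, 8f752c5, a4b513d, bb483d8, bd70454, bebc465, c22e4ea, ce54cb3, d744463}.
Reachable from ce54cb3: {11be9ae, 446ff00, a4b513d, bd70454, bebc465, c22e4ea, ce54cb3, d744463}.
In bb483d8's history but not ce54cb3's: {5253bb8, 8c13e74, 8f752c5, bb483d8} — 4 commits.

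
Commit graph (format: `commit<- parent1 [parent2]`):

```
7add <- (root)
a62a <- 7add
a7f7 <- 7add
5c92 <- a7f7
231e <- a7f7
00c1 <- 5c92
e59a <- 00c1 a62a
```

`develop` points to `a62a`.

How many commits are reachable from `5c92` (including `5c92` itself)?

3

Walking parent pointers from 5c92: reachable set = {5c92, 7add, a7f7}.
That is 3 commits.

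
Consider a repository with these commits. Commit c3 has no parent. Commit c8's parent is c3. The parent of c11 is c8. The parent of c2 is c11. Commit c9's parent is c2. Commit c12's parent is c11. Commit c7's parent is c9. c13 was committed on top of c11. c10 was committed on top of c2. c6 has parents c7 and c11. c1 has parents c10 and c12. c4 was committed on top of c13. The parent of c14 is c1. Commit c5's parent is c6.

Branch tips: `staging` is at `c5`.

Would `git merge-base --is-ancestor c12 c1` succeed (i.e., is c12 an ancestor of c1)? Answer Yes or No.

Yes

Ancestors of c1 (commits reachable by following parents): {c1, c10, c11, c12, c2, c3, c8}.
c12 is in that set, so it is an ancestor of c1.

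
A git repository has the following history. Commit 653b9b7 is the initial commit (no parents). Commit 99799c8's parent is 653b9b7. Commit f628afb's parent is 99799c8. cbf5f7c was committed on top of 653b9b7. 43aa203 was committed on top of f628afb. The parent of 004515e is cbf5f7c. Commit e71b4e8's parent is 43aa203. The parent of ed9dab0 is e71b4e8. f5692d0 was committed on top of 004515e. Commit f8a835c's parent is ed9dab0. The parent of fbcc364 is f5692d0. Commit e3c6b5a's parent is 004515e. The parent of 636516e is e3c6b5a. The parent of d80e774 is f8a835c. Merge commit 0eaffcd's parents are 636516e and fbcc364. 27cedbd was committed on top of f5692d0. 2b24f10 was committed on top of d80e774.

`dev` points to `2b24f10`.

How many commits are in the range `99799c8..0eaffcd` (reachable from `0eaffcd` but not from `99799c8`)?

Reachable from 0eaffcd: {004515e, 0eaffcd, 636516e, 653b9b7, cbf5f7c, e3c6b5a, f5692d0, fbcc364}.
Reachable from 99799c8: {653b9b7, 99799c8}.
In 0eaffcd's history but not 99799c8's: {004515e, 0eaffcd, 636516e, cbf5f7c, e3c6b5a, f5692d0, fbcc364} — 7 commits.

7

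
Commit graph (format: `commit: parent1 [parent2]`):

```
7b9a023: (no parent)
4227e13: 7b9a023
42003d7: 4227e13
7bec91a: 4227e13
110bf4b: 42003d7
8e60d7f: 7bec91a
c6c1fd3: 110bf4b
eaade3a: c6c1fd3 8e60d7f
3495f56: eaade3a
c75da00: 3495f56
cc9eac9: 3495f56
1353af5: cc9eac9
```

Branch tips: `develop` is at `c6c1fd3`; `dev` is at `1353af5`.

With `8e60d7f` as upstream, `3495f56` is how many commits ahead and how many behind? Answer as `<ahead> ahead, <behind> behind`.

Reachable from 3495f56: {110bf4b, 3495f56, 42003d7, 4227e13, 7b9a023, 7bec91a, 8e60d7f, c6c1fd3, eaade3a}.
Reachable from 8e60d7f: {4227e13, 7b9a023, 7bec91a, 8e60d7f}.
Only in 3495f56's history (ahead): {110bf4b, 3495f56, 42003d7, c6c1fd3, eaade3a} — 5.
Only in 8e60d7f's history (behind): {} — 0.

5 ahead, 0 behind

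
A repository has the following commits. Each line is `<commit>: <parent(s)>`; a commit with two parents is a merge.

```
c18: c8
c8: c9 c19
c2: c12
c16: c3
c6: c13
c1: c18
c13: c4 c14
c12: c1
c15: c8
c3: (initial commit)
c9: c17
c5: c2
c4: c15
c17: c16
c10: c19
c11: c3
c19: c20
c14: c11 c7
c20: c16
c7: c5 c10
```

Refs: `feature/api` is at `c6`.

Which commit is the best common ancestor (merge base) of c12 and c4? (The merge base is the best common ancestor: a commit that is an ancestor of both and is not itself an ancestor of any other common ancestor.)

c8

Ancestors of c12: {c1, c12, c16, c17, c18, c19, c20, c3, c8, c9}.
Ancestors of c4: {c15, c16, c17, c19, c20, c3, c4, c8, c9}.
Common ancestors: {c16, c17, c19, c20, c3, c8, c9}.
Among these, c8 is not an ancestor of any other common ancestor — it is the merge base.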